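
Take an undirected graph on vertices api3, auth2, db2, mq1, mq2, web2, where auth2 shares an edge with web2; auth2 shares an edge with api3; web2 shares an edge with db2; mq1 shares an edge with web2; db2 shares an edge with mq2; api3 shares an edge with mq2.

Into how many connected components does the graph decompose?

From api3: component {api3, auth2, db2, mq1, mq2, web2}.
That's 1 component.

1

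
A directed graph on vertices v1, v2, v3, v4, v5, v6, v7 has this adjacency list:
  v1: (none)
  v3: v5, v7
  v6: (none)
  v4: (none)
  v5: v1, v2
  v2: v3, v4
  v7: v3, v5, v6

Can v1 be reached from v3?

Yes

Explore from v3.
Distance 1: reach v5, v7.
Distance 2: reach v1, v2, v6.
Found v1.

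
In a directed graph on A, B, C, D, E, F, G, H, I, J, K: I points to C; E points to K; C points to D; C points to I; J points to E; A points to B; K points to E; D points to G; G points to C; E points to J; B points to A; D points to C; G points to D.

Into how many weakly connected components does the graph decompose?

From A: component {A, B}.
From C: component {C, D, G, I}.
From E: component {E, J, K}.
From F: component {F}.
From H: component {H}.
That's 5 components.

5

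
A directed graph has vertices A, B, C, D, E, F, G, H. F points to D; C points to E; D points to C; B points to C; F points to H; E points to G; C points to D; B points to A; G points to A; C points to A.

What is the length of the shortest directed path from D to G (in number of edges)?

3

Distance 0: D.
Distance 1: C.
Distance 2: A, E.
Distance 3: G — contains G.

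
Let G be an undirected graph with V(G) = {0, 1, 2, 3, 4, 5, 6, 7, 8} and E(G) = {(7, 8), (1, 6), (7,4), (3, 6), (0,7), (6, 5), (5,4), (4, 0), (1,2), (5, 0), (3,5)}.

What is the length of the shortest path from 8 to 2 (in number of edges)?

Distance 0: 8.
Distance 1: 7.
Distance 2: 0, 4.
Distance 3: 5.
Distance 4: 3, 6.
Distance 5: 1.
Distance 6: 2 — contains 2.

6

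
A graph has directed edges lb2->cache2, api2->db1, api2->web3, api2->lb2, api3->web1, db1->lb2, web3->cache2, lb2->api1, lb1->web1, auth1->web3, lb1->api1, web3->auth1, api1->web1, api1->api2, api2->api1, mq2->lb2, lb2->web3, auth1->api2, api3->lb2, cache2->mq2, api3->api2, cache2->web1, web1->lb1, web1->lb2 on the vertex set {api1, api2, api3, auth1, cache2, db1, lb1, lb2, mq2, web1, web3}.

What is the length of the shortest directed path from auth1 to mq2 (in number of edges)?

3

Distance 0: auth1.
Distance 1: api2, web3.
Distance 2: api1, cache2, db1, lb2.
Distance 3: mq2, web1 — contains mq2.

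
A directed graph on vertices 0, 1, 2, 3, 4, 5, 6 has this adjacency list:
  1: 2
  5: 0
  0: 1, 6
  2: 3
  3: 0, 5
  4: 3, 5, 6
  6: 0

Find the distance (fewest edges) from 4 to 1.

Distance 0: 4.
Distance 1: 3, 5, 6.
Distance 2: 0.
Distance 3: 1 — contains 1.

3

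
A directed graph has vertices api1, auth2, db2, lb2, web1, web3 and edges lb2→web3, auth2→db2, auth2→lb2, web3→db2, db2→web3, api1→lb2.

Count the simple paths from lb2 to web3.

1

lb2→web3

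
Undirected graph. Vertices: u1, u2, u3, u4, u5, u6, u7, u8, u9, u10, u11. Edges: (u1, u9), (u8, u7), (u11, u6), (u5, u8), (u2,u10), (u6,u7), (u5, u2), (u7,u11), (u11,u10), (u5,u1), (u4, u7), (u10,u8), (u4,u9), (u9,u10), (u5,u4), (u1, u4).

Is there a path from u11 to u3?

No

Explore from u11.
Distance 1: reach u6, u7, u10.
Distance 2: reach u2, u4, u8, u9.
Distance 3: reach u1, u5.
The search is exhausted without reaching u3; it lies in a different component.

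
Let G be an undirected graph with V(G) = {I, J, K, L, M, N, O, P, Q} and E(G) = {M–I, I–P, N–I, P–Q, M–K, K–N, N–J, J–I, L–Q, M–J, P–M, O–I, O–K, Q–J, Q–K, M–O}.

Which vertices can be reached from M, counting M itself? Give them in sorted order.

I, J, K, L, M, N, O, P, Q

Start at M.
Its neighbours: I, J, K, O, P.
Then their neighbours: N, Q.
Then next layer: L.
Every vertex is now reached.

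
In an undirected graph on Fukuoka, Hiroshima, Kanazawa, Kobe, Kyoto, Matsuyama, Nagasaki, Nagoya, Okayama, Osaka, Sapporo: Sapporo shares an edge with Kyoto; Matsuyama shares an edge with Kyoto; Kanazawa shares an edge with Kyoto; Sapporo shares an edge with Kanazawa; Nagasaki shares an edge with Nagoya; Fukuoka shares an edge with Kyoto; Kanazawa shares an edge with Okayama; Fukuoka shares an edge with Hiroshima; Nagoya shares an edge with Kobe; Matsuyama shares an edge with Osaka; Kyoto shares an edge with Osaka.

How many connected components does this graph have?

2

From Fukuoka: component {Fukuoka, Hiroshima, Kanazawa, Kyoto, Matsuyama, Okayama, Osaka, Sapporo}.
From Kobe: component {Kobe, Nagasaki, Nagoya}.
That's 2 components.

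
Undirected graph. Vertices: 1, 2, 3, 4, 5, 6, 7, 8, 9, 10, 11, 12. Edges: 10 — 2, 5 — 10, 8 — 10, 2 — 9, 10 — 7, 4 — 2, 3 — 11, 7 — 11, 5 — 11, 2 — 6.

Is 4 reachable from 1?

No

1 has no edges, so nothing is reachable from it.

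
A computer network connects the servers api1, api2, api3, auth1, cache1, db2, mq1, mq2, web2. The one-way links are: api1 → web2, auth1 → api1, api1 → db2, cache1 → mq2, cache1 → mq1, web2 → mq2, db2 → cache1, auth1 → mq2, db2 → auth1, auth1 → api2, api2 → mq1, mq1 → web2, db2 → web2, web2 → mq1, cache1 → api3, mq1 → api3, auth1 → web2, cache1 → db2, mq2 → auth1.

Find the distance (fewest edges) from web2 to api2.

3

Distance 0: web2.
Distance 1: mq1, mq2.
Distance 2: api3, auth1.
Distance 3: api1, api2 — contains api2.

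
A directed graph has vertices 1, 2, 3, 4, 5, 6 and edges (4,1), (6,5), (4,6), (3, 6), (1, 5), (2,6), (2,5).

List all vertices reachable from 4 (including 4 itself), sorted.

Start at 4.
Its neighbours: 1, 6.
Then their neighbours: 5.
Nothing further is reachable.

1, 4, 5, 6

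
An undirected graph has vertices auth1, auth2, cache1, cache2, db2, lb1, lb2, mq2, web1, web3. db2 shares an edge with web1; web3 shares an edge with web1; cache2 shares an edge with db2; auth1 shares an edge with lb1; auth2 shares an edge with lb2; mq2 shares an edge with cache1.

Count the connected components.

From auth1: component {auth1, lb1}.
From auth2: component {auth2, lb2}.
From cache1: component {cache1, mq2}.
From cache2: component {cache2, db2, web1, web3}.
That's 4 components.

4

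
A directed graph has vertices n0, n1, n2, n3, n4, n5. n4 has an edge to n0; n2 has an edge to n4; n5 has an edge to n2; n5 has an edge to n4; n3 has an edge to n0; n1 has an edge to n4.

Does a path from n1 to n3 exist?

Explore from n1.
Distance 1: reach n4.
Distance 2: reach n0.
The search from n1 is exhausted; no directed path reaches n3.

No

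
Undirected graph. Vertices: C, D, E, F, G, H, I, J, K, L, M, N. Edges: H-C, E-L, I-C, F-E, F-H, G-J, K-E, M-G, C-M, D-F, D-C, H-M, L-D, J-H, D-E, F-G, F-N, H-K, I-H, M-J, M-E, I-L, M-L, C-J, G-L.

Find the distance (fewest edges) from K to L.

Distance 0: K.
Distance 1: E, H.
Distance 2: C, D, F, I, J, L, M — contains L.

2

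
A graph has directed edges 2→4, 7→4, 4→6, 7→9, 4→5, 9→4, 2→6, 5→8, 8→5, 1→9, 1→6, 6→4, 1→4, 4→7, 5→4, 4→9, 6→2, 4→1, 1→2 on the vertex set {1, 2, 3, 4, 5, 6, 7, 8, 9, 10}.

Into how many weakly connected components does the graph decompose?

3

From 1: component {1, 2, 4, 5, 6, 7, 8, 9}.
From 3: component {3}.
From 10: component {10}.
That's 3 components.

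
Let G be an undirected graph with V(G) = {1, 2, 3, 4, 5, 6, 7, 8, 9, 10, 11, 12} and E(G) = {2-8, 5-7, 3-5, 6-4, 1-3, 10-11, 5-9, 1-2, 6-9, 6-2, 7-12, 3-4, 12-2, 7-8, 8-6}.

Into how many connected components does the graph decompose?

2

From 1: component {1, 2, 3, 4, 5, 6, 7, 8, 9, 12}.
From 10: component {10, 11}.
That's 2 components.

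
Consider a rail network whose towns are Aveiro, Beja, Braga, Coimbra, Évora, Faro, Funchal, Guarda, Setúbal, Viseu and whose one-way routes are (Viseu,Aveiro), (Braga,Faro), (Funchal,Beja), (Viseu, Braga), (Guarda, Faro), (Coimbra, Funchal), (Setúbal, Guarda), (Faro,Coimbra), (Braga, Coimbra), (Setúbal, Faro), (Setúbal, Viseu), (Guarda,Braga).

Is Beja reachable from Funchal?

Yes

Explore from Funchal.
Distance 1: reach Beja.
Found Beja.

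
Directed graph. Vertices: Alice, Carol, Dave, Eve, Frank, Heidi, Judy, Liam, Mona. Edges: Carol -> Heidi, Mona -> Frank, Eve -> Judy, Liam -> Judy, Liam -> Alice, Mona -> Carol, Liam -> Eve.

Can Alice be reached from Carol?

No

Explore from Carol.
Distance 1: reach Heidi.
The search from Carol is exhausted; no directed path reaches Alice.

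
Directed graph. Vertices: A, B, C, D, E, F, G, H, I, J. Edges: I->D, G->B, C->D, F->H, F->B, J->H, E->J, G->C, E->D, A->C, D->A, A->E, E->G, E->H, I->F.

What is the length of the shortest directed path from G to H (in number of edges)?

Distance 0: G.
Distance 1: B, C.
Distance 2: D.
Distance 3: A.
Distance 4: E.
Distance 5: H, J — contains H.

5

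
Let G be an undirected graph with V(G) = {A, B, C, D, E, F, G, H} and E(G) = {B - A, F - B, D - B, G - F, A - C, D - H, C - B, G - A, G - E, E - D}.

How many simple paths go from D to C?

D–B–A–C
D–B–C
D–B–F–G–A–C
D–E–G–A–B–C
D–E–G–A–C
D–E–G–F–B–A–C
D–E–G–F–B–C

7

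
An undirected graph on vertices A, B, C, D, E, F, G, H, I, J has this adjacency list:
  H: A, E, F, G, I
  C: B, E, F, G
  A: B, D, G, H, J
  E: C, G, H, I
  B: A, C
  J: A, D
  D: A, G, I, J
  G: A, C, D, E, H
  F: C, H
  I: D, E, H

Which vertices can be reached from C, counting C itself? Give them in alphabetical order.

A, B, C, D, E, F, G, H, I, J

Start at C.
Its neighbours: B, E, F, G.
Then their neighbours: A, D, H, I.
Then next layer: J.
Every vertex is now reached.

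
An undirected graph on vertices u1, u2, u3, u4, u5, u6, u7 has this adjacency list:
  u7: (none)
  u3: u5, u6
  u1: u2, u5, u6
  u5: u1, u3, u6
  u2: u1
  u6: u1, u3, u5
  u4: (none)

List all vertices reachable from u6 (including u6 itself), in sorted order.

u1, u2, u3, u5, u6

Start at u6.
Its neighbours: u1, u3, u5.
Then their neighbours: u2.
Nothing further is reachable.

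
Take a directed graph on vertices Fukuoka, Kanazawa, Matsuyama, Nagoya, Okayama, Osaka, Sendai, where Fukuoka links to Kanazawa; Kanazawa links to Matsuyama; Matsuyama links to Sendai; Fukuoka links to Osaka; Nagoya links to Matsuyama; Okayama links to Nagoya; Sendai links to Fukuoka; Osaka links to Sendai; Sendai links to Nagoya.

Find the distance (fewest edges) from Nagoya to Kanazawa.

Distance 0: Nagoya.
Distance 1: Matsuyama.
Distance 2: Sendai.
Distance 3: Fukuoka.
Distance 4: Kanazawa, Osaka — contains Kanazawa.

4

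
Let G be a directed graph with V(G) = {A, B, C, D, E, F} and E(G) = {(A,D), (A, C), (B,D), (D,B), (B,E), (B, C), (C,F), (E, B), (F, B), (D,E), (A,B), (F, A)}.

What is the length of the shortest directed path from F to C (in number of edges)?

Distance 0: F.
Distance 1: A, B.
Distance 2: C, D, E — contains C.

2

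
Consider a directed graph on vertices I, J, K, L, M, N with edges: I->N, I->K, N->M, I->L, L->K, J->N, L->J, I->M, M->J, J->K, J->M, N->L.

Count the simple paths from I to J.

I→L→J
I→M→J
I→N→L→J
I→N→M→J

4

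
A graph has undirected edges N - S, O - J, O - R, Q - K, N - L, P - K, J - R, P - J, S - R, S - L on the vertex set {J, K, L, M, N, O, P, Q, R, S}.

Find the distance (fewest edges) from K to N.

5

Distance 0: K.
Distance 1: P, Q.
Distance 2: J.
Distance 3: O, R.
Distance 4: S.
Distance 5: L, N — contains N.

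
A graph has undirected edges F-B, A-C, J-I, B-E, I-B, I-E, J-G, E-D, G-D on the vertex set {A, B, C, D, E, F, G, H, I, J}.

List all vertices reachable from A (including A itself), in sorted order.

Start at A.
Its neighbours: C.
Nothing further is reachable.

A, C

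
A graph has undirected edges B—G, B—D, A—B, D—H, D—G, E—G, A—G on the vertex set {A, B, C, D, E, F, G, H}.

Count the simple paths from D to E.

3

D–B–A–G–E
D–B–G–E
D–G–E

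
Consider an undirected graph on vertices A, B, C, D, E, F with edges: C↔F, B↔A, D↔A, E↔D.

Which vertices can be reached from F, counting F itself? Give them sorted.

Start at F.
Its neighbours: C.
Nothing further is reachable.

C, F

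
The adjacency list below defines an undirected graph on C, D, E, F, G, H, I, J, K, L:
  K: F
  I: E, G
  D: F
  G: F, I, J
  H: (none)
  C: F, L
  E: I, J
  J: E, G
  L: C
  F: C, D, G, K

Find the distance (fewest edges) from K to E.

Distance 0: K.
Distance 1: F.
Distance 2: C, D, G.
Distance 3: I, J, L.
Distance 4: E — contains E.

4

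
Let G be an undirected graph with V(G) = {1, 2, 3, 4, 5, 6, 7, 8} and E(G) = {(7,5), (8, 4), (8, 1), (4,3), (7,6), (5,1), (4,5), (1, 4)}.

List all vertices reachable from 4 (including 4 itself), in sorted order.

Start at 4.
Its neighbours: 1, 3, 5, 8.
Then their neighbours: 7.
Then next layer: 6.
Nothing further is reachable.

1, 3, 4, 5, 6, 7, 8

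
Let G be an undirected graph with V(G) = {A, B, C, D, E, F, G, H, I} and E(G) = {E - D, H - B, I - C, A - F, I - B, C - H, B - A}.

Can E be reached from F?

No

Explore from F.
Distance 1: reach A.
Distance 2: reach B.
Distance 3: reach H, I.
Distance 4: reach C.
The search is exhausted without reaching E; it lies in a different component.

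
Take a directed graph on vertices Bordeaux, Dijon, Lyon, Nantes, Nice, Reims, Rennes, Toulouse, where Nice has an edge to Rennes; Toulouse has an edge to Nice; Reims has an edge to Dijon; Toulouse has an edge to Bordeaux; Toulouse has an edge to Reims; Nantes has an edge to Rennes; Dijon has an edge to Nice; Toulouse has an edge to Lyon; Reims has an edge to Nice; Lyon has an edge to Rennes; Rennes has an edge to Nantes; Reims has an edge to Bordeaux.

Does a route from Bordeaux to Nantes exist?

Bordeaux has no outgoing edges, so nothing is reachable from it.

No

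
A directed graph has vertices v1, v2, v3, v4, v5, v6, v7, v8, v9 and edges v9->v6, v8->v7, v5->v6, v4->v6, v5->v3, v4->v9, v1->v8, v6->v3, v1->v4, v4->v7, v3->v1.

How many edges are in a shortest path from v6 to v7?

4

Distance 0: v6.
Distance 1: v3.
Distance 2: v1.
Distance 3: v4, v8.
Distance 4: v7, v9 — contains v7.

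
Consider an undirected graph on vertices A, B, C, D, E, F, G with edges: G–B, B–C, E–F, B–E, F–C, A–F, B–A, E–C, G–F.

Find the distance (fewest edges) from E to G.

2

Distance 0: E.
Distance 1: B, C, F.
Distance 2: A, G — contains G.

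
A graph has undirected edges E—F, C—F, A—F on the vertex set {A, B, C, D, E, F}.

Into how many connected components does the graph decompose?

From A: component {A, C, E, F}.
From B: component {B}.
From D: component {D}.
That's 3 components.

3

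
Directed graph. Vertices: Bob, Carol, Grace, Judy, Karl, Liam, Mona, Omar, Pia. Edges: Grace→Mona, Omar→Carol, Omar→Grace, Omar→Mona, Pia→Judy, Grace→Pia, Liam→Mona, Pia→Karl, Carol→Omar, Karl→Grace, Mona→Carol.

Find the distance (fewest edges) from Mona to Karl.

5

Distance 0: Mona.
Distance 1: Carol.
Distance 2: Omar.
Distance 3: Grace.
Distance 4: Pia.
Distance 5: Judy, Karl — contains Karl.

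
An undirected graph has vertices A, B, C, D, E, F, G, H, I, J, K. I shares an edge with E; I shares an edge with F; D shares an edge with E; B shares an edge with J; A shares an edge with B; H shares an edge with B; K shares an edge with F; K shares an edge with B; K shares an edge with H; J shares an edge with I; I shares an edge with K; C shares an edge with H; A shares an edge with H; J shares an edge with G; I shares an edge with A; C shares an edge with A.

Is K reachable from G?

Explore from G.
Distance 1: reach J.
Distance 2: reach B, I.
Distance 3: reach A, E, F, H, K.
Found K.

Yes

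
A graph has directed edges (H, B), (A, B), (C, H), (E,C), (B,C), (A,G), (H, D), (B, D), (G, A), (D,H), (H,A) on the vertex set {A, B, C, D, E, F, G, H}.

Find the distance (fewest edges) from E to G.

Distance 0: E.
Distance 1: C.
Distance 2: H.
Distance 3: A, B, D.
Distance 4: G — contains G.

4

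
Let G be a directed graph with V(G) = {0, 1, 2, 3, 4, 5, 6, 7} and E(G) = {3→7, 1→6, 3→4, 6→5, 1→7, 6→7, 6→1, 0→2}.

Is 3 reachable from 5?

No

5 has no outgoing edges, so nothing is reachable from it.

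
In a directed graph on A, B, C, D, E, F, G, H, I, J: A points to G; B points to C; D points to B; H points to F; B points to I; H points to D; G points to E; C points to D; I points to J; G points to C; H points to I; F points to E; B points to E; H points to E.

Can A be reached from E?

No

E has no outgoing edges, so nothing is reachable from it.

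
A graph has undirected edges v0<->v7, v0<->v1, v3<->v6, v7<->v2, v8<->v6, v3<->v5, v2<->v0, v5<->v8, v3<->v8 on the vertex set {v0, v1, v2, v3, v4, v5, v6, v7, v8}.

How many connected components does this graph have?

3

From v0: component {v0, v1, v2, v7}.
From v3: component {v3, v5, v6, v8}.
From v4: component {v4}.
That's 3 components.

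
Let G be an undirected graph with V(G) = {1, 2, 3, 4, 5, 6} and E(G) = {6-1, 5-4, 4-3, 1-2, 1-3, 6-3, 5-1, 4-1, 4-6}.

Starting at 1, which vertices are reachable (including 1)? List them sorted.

Start at 1.
Its neighbours: 2, 3, 4, 5, 6.
Every vertex is now reached.

1, 2, 3, 4, 5, 6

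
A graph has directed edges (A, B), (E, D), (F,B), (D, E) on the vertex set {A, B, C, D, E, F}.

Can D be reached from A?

Explore from A.
Distance 1: reach B.
The search from A is exhausted; no directed path reaches D.

No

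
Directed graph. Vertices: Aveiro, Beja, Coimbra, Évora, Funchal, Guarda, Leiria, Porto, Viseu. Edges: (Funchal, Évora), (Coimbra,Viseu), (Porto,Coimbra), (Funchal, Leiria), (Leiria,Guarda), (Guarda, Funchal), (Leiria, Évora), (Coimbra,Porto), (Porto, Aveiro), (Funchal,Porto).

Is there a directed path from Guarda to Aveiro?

Explore from Guarda.
Distance 1: reach Funchal.
Distance 2: reach Évora, Leiria, Porto.
Distance 3: reach Aveiro, Coimbra.
Found Aveiro.

Yes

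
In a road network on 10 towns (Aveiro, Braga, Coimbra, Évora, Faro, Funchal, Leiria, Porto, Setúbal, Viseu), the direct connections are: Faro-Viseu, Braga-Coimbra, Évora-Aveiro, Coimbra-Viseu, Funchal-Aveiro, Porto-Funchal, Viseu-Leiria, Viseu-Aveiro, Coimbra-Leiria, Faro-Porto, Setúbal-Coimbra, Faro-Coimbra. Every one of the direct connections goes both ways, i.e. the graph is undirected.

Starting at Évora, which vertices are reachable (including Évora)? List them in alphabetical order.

Aveiro, Braga, Coimbra, Évora, Faro, Funchal, Leiria, Porto, Setúbal, Viseu

Start at Évora.
Its neighbours: Aveiro.
Then their neighbours: Funchal, Viseu.
Then next layer: Coimbra, Faro, Leiria, Porto.
Then next layer: Braga, Setúbal.
Every vertex is now reached.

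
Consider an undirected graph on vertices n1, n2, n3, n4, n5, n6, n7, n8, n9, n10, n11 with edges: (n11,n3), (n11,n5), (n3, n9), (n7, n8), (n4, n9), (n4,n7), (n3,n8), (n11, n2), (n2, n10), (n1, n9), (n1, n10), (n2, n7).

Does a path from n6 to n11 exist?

No

n6 has no edges, so nothing is reachable from it.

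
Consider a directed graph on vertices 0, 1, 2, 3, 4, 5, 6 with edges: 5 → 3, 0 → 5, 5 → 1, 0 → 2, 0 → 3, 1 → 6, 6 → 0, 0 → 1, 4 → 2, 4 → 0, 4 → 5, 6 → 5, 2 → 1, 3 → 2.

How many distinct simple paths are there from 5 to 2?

3

5→1→6→0→2
5→1→6→0→3→2
5→3→2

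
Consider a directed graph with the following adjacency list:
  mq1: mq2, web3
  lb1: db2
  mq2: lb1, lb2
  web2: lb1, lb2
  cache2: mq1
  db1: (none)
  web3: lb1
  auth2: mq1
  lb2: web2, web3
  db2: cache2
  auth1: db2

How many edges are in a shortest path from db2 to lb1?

4

Distance 0: db2.
Distance 1: cache2.
Distance 2: mq1.
Distance 3: mq2, web3.
Distance 4: lb1, lb2 — contains lb1.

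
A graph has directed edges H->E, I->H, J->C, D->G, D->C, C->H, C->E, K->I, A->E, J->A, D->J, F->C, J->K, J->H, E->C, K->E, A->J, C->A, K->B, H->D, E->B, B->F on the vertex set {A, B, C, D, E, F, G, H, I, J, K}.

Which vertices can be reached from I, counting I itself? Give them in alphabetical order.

Start at I.
Its neighbours: H.
Then their neighbours: D, E.
Then next layer: B, C, G, J.
Then next layer: A, F, K.
Every vertex is now reached.

A, B, C, D, E, F, G, H, I, J, K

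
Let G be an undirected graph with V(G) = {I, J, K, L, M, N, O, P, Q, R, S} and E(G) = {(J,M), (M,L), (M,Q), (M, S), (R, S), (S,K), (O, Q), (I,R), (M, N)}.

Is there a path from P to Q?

No

P has no edges, so nothing is reachable from it.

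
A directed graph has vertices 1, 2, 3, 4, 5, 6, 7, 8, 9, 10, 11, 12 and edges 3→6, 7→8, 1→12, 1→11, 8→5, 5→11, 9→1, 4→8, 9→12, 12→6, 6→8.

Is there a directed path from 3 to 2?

No

Explore from 3.
Distance 1: reach 6.
Distance 2: reach 8.
Distance 3: reach 5.
Distance 4: reach 11.
The search from 3 is exhausted; no directed path reaches 2.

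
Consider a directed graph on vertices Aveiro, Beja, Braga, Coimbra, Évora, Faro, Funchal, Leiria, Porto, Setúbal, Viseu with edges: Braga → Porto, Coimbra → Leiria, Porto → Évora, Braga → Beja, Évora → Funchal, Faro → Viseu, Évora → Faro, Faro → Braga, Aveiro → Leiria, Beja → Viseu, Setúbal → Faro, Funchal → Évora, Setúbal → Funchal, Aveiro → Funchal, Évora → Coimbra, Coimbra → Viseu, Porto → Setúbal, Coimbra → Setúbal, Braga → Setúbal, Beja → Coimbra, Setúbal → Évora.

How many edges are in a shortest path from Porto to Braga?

3

Distance 0: Porto.
Distance 1: Évora, Setúbal.
Distance 2: Coimbra, Faro, Funchal.
Distance 3: Braga, Leiria, Viseu — contains Braga.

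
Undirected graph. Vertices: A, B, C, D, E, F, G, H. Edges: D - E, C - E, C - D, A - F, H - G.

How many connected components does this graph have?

4

From A: component {A, F}.
From B: component {B}.
From C: component {C, D, E}.
From G: component {G, H}.
That's 4 components.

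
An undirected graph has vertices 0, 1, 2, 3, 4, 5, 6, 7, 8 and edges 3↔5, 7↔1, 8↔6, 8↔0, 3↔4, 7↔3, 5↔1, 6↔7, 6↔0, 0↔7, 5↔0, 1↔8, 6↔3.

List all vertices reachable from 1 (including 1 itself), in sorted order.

0, 1, 3, 4, 5, 6, 7, 8

Start at 1.
Its neighbours: 5, 7, 8.
Then their neighbours: 0, 3, 6.
Then next layer: 4.
Nothing further is reachable.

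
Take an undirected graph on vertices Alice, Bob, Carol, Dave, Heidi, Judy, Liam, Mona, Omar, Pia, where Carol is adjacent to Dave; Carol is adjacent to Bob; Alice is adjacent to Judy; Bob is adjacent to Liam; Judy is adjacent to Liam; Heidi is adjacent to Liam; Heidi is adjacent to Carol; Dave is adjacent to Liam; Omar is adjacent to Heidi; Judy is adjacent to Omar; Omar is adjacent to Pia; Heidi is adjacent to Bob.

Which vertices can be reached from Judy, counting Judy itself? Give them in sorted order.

Alice, Bob, Carol, Dave, Heidi, Judy, Liam, Omar, Pia

Start at Judy.
Its neighbours: Alice, Liam, Omar.
Then their neighbours: Bob, Dave, Heidi, Pia.
Then next layer: Carol.
Nothing further is reachable.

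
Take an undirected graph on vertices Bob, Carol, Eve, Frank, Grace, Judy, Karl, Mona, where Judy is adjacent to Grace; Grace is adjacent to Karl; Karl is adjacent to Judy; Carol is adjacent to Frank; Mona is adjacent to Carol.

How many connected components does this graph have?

From Bob: component {Bob}.
From Carol: component {Carol, Frank, Mona}.
From Eve: component {Eve}.
From Grace: component {Grace, Judy, Karl}.
That's 4 components.

4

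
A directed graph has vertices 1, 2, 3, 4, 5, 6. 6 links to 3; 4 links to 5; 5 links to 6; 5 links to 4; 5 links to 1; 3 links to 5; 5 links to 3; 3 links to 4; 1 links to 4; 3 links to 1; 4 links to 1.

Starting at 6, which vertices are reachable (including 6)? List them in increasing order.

1, 3, 4, 5, 6

Start at 6.
Its neighbours: 3.
Then their neighbours: 1, 4, 5.
Nothing further is reachable.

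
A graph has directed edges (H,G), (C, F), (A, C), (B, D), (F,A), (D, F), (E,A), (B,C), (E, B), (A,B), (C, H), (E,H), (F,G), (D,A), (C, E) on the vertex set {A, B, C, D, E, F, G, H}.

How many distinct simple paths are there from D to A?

D→A
D→F→A

2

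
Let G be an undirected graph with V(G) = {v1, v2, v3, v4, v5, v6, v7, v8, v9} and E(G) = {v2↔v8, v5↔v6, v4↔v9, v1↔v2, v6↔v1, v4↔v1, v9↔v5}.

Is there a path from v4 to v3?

Explore from v4.
Distance 1: reach v1, v9.
Distance 2: reach v2, v5, v6.
Distance 3: reach v8.
The search is exhausted without reaching v3; it lies in a different component.

No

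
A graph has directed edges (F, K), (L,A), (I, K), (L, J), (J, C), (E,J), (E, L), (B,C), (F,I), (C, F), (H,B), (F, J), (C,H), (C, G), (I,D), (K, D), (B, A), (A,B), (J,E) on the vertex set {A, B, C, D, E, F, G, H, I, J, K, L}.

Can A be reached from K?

No

Explore from K.
Distance 1: reach D.
The search from K is exhausted; no directed path reaches A.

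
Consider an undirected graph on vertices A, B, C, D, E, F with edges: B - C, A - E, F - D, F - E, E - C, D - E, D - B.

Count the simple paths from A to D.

A–E–C–B–D
A–E–D
A–E–F–D

3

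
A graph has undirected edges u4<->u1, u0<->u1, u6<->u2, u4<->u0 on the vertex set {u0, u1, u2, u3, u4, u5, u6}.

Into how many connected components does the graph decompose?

4

From u0: component {u0, u1, u4}.
From u2: component {u2, u6}.
From u3: component {u3}.
From u5: component {u5}.
That's 4 components.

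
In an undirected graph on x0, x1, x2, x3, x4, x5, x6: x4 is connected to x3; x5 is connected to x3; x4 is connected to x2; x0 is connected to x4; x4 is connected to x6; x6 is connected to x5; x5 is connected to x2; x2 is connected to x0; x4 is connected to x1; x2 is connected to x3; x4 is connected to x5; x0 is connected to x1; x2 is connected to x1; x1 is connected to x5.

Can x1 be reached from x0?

Explore from x0.
Distance 1: reach x1, x2, x4.
Found x1.

Yes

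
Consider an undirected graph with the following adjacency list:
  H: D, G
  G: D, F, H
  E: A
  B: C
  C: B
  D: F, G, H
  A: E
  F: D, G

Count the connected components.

3

From A: component {A, E}.
From B: component {B, C}.
From D: component {D, F, G, H}.
That's 3 components.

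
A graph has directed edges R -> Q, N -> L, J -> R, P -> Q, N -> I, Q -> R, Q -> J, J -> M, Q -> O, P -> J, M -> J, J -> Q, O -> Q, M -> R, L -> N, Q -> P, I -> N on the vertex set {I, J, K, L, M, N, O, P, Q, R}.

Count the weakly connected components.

3

From I: component {I, L, N}.
From J: component {J, M, O, P, Q, R}.
From K: component {K}.
That's 3 components.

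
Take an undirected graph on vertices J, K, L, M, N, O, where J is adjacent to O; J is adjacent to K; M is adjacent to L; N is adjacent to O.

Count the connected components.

2

From J: component {J, K, N, O}.
From L: component {L, M}.
That's 2 components.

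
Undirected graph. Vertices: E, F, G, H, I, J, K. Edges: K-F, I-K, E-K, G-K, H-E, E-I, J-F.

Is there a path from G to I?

Yes

Explore from G.
Distance 1: reach K.
Distance 2: reach E, F, I.
Found I.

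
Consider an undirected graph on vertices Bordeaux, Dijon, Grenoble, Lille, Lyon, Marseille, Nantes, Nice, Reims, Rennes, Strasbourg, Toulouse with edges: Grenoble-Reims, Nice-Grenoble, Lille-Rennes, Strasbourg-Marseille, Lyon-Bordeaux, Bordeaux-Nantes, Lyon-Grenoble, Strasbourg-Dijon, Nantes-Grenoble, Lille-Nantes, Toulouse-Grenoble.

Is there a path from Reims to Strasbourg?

Explore from Reims.
Distance 1: reach Grenoble.
Distance 2: reach Lyon, Nantes, Nice, Toulouse.
Distance 3: reach Bordeaux, Lille.
Distance 4: reach Rennes.
The search is exhausted without reaching Strasbourg; it lies in a different component.

No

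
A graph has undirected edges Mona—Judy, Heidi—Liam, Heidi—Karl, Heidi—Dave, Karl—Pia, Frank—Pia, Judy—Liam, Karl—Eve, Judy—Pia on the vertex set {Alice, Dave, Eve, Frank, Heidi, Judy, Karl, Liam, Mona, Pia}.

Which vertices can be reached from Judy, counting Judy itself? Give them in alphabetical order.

Dave, Eve, Frank, Heidi, Judy, Karl, Liam, Mona, Pia

Start at Judy.
Its neighbours: Liam, Mona, Pia.
Then their neighbours: Frank, Heidi, Karl.
Then next layer: Dave, Eve.
Nothing further is reachable.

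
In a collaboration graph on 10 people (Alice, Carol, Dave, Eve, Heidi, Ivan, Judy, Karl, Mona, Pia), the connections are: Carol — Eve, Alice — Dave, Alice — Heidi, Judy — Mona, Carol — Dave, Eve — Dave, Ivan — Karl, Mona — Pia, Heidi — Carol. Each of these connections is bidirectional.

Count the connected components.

From Alice: component {Alice, Carol, Dave, Eve, Heidi}.
From Ivan: component {Ivan, Karl}.
From Judy: component {Judy, Mona, Pia}.
That's 3 components.

3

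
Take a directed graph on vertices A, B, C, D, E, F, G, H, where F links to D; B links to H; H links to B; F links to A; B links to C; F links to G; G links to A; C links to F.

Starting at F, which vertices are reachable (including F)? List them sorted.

Start at F.
Its neighbours: A, D, G.
Nothing further is reachable.

A, D, F, G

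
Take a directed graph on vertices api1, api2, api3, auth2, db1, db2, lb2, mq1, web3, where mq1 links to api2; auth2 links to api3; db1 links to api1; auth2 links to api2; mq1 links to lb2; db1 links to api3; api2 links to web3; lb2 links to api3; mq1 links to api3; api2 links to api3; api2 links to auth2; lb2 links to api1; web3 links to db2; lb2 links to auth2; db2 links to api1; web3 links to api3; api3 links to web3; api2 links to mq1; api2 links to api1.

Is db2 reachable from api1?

api1 has no outgoing edges, so nothing is reachable from it.

No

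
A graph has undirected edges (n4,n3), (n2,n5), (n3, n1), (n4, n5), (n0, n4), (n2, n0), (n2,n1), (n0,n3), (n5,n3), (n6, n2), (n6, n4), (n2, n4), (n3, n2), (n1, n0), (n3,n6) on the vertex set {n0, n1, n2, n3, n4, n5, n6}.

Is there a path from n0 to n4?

Yes

Explore from n0.
Distance 1: reach n1, n2, n3, n4.
Found n4.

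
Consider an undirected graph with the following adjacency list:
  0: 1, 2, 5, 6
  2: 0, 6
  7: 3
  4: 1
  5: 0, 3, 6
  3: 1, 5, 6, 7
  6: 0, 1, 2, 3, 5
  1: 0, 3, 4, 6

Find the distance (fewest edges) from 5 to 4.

3

Distance 0: 5.
Distance 1: 0, 3, 6.
Distance 2: 1, 2, 7.
Distance 3: 4 — contains 4.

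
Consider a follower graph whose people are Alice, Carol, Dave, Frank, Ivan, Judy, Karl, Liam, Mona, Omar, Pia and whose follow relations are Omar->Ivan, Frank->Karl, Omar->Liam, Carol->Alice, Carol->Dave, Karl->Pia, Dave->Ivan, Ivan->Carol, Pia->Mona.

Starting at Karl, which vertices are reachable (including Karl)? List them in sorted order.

Karl, Mona, Pia

Start at Karl.
Its neighbours: Pia.
Then their neighbours: Mona.
Nothing further is reachable.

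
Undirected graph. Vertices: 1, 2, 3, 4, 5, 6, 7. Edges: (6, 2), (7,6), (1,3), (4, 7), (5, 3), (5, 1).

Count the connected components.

From 1: component {1, 3, 5}.
From 2: component {2, 4, 6, 7}.
That's 2 components.

2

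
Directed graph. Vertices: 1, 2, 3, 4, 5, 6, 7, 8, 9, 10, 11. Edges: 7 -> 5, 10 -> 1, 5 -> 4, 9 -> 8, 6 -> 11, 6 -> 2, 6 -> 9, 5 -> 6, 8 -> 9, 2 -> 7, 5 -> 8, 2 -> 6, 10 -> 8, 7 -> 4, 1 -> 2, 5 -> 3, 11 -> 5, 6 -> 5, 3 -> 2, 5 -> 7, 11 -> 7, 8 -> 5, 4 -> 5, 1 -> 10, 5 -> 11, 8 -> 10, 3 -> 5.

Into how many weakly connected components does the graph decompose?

1

From 1: component {1, 2, 3, 4, 5, 6, 7, 8, 9, 10, 11}.
That's 1 component.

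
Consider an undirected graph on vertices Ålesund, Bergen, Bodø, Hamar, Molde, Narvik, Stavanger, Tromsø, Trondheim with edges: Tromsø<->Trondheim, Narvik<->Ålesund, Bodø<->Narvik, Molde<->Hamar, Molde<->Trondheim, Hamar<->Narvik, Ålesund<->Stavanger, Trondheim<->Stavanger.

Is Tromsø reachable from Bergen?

Bergen has no edges, so nothing is reachable from it.

No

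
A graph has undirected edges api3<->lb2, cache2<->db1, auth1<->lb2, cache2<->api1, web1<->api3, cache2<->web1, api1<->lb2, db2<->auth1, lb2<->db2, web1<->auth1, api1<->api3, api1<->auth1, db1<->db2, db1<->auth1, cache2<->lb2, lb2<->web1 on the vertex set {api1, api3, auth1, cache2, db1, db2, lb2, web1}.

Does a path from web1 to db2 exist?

Yes

Explore from web1.
Distance 1: reach api3, auth1, cache2, lb2.
Distance 2: reach api1, db1, db2.
Found db2.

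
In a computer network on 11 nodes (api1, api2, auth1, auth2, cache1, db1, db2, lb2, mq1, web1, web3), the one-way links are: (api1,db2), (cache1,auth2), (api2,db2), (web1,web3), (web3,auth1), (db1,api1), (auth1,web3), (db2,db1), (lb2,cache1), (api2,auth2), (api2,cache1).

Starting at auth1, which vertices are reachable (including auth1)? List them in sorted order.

auth1, web3

Start at auth1.
Its neighbours: web3.
Nothing further is reachable.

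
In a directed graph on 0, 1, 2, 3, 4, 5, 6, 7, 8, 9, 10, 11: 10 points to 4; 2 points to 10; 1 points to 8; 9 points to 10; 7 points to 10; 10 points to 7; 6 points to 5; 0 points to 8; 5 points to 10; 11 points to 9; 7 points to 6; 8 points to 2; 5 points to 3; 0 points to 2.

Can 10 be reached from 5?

Explore from 5.
Distance 1: reach 3, 10.
Found 10.

Yes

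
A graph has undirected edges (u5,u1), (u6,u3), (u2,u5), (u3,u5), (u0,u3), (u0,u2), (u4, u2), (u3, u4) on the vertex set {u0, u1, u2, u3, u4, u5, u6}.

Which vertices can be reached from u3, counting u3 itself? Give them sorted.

Start at u3.
Its neighbours: u0, u4, u5, u6.
Then their neighbours: u1, u2.
Every vertex is now reached.

u0, u1, u2, u3, u4, u5, u6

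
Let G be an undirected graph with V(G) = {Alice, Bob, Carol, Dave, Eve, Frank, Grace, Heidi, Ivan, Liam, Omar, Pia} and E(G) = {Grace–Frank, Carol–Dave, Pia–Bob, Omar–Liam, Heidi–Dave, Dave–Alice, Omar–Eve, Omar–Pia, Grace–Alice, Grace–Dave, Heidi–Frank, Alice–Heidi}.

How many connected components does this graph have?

From Alice: component {Alice, Carol, Dave, Frank, Grace, Heidi}.
From Bob: component {Bob, Eve, Liam, Omar, Pia}.
From Ivan: component {Ivan}.
That's 3 components.

3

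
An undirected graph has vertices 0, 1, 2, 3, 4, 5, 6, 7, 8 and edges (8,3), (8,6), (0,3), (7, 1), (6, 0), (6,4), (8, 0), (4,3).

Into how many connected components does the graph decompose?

4

From 0: component {0, 3, 4, 6, 8}.
From 1: component {1, 7}.
From 2: component {2}.
From 5: component {5}.
That's 4 components.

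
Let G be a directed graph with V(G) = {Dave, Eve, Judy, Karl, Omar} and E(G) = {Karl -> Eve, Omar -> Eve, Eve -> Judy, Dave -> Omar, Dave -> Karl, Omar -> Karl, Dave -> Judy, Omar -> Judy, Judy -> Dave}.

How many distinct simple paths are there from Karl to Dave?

1

Karl→Eve→Judy→Dave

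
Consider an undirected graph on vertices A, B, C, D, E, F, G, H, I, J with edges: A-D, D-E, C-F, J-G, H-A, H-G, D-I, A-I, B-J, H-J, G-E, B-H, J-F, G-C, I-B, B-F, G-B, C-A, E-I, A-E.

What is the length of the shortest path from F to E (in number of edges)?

3

Distance 0: F.
Distance 1: B, C, J.
Distance 2: A, G, H, I.
Distance 3: D, E — contains E.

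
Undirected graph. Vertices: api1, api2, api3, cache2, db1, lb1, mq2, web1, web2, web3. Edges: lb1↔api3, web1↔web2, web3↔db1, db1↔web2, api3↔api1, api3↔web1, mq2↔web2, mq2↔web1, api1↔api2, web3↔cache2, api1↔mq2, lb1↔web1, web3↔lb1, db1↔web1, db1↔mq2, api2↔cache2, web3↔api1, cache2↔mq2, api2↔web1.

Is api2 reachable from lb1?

Explore from lb1.
Distance 1: reach api3, web1, web3.
Distance 2: reach api1, api2, cache2, db1, mq2, web2.
Found api2.

Yes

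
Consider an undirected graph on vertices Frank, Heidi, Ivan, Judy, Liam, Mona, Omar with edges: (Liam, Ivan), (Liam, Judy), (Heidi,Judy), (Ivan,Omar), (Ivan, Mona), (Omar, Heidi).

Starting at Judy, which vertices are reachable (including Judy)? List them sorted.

Heidi, Ivan, Judy, Liam, Mona, Omar

Start at Judy.
Its neighbours: Heidi, Liam.
Then their neighbours: Ivan, Omar.
Then next layer: Mona.
Nothing further is reachable.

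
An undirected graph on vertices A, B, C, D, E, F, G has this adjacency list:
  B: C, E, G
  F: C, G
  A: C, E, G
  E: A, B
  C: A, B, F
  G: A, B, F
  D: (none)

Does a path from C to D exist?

Explore from C.
Distance 1: reach A, B, F.
Distance 2: reach E, G.
The search is exhausted without reaching D; it lies in a different component.

No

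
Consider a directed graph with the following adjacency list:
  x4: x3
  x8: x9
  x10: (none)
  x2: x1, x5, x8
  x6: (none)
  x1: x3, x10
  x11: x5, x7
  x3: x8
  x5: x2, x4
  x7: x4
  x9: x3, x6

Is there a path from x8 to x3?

Yes

Explore from x8.
Distance 1: reach x9.
Distance 2: reach x3, x6.
Found x3.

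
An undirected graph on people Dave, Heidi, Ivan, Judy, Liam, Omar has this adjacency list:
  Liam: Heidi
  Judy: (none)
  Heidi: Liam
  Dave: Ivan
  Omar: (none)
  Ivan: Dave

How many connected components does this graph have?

4

From Dave: component {Dave, Ivan}.
From Heidi: component {Heidi, Liam}.
From Judy: component {Judy}.
From Omar: component {Omar}.
That's 4 components.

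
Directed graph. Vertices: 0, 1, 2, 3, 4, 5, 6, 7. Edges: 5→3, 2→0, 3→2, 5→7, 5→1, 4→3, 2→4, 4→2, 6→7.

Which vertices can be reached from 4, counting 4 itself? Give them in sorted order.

Start at 4.
Its neighbours: 2, 3.
Then their neighbours: 0.
Nothing further is reachable.

0, 2, 3, 4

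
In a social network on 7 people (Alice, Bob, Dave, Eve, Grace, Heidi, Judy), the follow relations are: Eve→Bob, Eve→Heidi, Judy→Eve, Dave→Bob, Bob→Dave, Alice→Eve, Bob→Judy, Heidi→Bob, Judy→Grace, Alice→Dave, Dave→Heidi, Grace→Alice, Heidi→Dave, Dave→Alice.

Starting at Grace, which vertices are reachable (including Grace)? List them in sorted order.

Start at Grace.
Its neighbours: Alice.
Then their neighbours: Dave, Eve.
Then next layer: Bob, Heidi.
Then next layer: Judy.
Every vertex is now reached.

Alice, Bob, Dave, Eve, Grace, Heidi, Judy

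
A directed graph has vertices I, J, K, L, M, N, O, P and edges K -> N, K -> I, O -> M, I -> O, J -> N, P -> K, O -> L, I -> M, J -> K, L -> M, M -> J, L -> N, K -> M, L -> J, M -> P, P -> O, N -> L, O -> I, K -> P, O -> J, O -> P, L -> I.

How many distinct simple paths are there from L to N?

21

L→I→M→J→K→N
L→I→M→J→N
L→I→M→P→K→N
L→I→M→P→O→J→K→N
L→I→M→P→O→J→N
L→I→O→J→K→N
L→I→O→J→N
L→I→O→M→J→K→N
... and 13 more.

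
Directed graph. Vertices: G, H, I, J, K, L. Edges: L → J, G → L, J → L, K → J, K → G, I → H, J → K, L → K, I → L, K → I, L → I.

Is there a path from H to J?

No

H has no outgoing edges, so nothing is reachable from it.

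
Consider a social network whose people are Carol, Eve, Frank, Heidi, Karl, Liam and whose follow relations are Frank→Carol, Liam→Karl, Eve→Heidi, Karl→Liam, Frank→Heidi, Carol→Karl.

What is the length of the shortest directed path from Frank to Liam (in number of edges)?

Distance 0: Frank.
Distance 1: Carol, Heidi.
Distance 2: Karl.
Distance 3: Liam — contains Liam.

3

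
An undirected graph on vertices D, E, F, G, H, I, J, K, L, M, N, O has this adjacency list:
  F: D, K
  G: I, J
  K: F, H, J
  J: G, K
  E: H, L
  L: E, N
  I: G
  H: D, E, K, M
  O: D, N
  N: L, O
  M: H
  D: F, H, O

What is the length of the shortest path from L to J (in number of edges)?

Distance 0: L.
Distance 1: E, N.
Distance 2: H, O.
Distance 3: D, K, M.
Distance 4: F, J — contains J.

4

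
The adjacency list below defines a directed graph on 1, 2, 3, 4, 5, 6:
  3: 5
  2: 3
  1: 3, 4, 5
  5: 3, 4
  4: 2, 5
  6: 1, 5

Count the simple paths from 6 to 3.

7

6→1→3
6→1→4→2→3
6→1→4→5→3
6→1→5→3
6→1→5→4→2→3
6→5→3
6→5→4→2→3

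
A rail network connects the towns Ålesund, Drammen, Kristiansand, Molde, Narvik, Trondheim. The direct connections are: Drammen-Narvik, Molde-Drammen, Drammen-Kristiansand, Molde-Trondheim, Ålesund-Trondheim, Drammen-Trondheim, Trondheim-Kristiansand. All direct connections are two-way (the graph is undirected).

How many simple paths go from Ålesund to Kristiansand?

Ålesund–Trondheim–Drammen–Kristiansand
Ålesund–Trondheim–Kristiansand
Ålesund–Trondheim–Molde–Drammen–Kristiansand

3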